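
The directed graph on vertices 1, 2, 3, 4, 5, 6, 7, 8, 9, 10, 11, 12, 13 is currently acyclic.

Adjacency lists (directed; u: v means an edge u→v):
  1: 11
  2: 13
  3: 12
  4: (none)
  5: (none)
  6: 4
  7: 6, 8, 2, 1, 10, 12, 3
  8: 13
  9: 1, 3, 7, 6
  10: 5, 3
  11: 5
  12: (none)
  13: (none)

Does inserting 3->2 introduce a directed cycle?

Adding 3→2 creates a cycle iff 2 can already reach 3.
Explore from 2: no path reaches 3. The graph stays acyclic.

No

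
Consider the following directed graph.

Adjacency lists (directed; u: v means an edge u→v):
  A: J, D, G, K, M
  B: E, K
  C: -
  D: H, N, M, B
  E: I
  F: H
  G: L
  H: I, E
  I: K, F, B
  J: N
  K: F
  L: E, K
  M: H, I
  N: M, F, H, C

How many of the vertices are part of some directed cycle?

A vertex is on a directed cycle iff it belongs to a strongly connected component of size ≥ 2 (or has a self-loop).
The vertices on cycles are {B, E, F, H, I, K} — 6 in total.

6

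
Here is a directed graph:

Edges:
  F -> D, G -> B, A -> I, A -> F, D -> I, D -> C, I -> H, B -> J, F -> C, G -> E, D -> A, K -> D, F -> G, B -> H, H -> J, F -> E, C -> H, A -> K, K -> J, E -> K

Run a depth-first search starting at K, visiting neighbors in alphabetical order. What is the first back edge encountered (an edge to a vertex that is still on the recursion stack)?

DFS from K (visiting neighbors in alphabetical order); mark gray on enter, black on exit:
K gray
  D gray
    A gray
      F gray
        C gray
          H gray
            J gray
            J black
          H black
        C black
        F→D: D is gray → back edge
First back edge: F → D.

F->D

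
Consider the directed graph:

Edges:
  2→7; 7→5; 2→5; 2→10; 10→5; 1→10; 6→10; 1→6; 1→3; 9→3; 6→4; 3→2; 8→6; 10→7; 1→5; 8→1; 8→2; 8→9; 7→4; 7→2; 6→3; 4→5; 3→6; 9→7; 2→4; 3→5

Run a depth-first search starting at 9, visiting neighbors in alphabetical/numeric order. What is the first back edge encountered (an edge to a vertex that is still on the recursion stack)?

7→2

DFS from 9 (visiting neighbors in alphabetical/numeric order); mark gray on enter, black on exit:
9 gray
  3 gray
    2 gray
      4 gray
        5 gray
        5 black
      4 black
      2→5: 5 black — skip
      7 gray
        7→2: 2 is gray → back edge
First back edge: 7 → 2.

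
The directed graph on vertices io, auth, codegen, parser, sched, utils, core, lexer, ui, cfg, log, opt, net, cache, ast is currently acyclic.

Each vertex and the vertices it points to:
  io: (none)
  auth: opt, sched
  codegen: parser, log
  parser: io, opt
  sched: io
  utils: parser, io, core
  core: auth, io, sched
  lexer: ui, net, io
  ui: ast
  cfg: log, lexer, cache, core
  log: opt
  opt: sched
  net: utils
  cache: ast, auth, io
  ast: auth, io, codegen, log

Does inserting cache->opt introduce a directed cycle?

No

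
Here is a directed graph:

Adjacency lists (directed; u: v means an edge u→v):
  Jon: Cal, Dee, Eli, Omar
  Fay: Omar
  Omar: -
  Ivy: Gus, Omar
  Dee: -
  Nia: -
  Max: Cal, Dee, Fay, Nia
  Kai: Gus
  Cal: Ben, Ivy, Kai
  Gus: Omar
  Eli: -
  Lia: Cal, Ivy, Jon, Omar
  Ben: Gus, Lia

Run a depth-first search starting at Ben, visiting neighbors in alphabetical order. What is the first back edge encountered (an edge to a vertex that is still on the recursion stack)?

DFS from Ben (visiting neighbors in alphabetical order); mark gray on enter, black on exit:
Ben gray
  Gus gray
    Omar gray
    Omar black
  Gus black
  Lia gray
    Cal gray
      Cal→Ben: Ben is gray → back edge
First back edge: Cal → Ben.

Cal->Ben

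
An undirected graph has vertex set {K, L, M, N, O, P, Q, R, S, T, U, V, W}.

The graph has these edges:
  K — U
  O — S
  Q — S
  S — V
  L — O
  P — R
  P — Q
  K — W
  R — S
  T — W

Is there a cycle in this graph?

DFS, tracking each vertex's parent; an edge to a visited non-parent vertex closes a cycle.
Start from P:
visit P (parent –)
  visit Q (parent P)
    visit S (parent Q)
      visit R (parent S)
        R–P: P visited and ≠ parent → cycle
Cycle: P – Q – S – R – P.

Yes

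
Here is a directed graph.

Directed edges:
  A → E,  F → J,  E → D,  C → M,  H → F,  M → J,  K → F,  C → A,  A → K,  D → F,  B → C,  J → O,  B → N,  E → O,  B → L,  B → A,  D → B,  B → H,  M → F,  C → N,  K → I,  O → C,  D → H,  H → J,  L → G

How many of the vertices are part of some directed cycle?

11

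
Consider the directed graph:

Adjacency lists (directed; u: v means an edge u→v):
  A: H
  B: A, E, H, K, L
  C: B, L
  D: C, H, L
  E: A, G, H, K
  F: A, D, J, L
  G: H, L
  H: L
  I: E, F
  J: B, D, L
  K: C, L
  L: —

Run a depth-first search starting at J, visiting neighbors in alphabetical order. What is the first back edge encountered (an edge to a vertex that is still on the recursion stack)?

DFS from J (visiting neighbors in alphabetical order); mark gray on enter, black on exit:
J gray
  B gray
    A gray
      H gray
        L gray
        L black
      H black
    A black
    E gray
      E→A: A black — skip
      G gray
        G→H: H black — skip
        G→L: L black — skip
      G black
      E→H: H black — skip
      K gray
        C gray
          C→B: B is gray → back edge
First back edge: C → B.

C→B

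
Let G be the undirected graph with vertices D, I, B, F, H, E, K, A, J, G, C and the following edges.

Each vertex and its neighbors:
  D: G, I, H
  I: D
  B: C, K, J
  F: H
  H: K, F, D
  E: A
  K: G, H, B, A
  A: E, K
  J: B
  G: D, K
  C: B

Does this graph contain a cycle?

Yes

DFS, tracking each vertex's parent; an edge to a visited non-parent vertex closes a cycle.
Start from I:
visit I (parent –)
  visit D (parent I)
    visit G (parent D)
      G–D: parent, skip
      visit K (parent G)
        K–G: parent, skip
        visit H (parent K)
          H–K: parent, skip
          visit F (parent H)
            F–H: parent, skip
          H–D: D visited and ≠ parent → cycle
Cycle: D – G – K – H – D.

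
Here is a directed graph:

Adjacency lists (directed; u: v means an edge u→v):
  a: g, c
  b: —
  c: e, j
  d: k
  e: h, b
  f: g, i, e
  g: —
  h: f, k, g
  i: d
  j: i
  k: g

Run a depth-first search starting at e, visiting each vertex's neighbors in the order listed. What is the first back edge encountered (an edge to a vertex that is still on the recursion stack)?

f->e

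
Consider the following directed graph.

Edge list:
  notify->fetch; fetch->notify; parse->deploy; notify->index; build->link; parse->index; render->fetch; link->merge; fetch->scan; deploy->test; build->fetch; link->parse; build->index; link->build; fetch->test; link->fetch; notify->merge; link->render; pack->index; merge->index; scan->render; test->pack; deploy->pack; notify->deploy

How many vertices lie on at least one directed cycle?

A vertex is on a directed cycle iff it belongs to a strongly connected component of size ≥ 2 (or has a self-loop).
The vertices on cycles are {link, scan, build, fetch, notify, render} — 6 in total.

6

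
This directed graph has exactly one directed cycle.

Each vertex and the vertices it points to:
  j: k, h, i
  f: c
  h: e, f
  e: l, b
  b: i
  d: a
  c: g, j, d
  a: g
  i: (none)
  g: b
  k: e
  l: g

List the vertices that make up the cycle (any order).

DFS with gray/black marking from h:
h gray
  e gray
    l gray
      g gray
        b gray
          i gray
          i black
        b black
      g black
    l black
    e→b: b black — skip
  e black
  f gray
    c gray
      c→g: g black — skip
      j gray
        k gray
          k→e: e black — skip
        k black
        j→h: h is gray → back edge
Back edge closes the cycle h → f → c → j → h; its vertices are {c, f, h, j}.

c, f, h, j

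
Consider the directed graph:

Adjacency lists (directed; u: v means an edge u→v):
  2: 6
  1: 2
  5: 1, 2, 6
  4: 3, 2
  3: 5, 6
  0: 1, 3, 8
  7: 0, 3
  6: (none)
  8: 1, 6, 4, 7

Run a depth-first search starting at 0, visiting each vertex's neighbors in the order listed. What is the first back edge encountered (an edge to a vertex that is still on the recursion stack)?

7→0

DFS from 0 (visiting each vertex's neighbors in the order listed); mark gray on enter, black on exit:
0 gray
  1 gray
    2 gray
      6 gray
      6 black
    2 black
  1 black
  3 gray
    5 gray
      5→1: 1 black — skip
      5→2: 2 black — skip
      5→6: 6 black — skip
    5 black
    3→6: 6 black — skip
  3 black
  8 gray
    8→1: 1 black — skip
    8→6: 6 black — skip
    4 gray
      4→3: 3 black — skip
      4→2: 2 black — skip
    4 black
    7 gray
      7→0: 0 is gray → back edge
First back edge: 7 → 0.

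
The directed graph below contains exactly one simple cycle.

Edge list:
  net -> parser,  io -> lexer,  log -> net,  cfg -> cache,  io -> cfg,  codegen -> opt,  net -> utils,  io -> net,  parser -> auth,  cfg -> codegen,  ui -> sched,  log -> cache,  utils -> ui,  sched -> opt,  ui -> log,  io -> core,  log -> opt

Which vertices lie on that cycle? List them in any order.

ui, log, net, utils

DFS with gray/black marking from net:
net gray
  parser gray
    auth gray
    auth black
  parser black
  utils gray
    ui gray
      sched gray
        opt gray
        opt black
      sched black
      log gray
        cache gray
        cache black
        log→net: net is gray → back edge
Back edge closes the cycle net → utils → ui → log → net; its vertices are {ui, log, net, utils}.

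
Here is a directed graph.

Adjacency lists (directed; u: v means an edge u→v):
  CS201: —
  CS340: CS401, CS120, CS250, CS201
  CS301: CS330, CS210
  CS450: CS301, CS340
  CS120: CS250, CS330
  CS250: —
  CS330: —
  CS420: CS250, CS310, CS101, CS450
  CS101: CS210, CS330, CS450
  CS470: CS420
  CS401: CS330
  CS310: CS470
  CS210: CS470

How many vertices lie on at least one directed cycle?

A vertex is on a directed cycle iff it belongs to a strongly connected component of size ≥ 2 (or has a self-loop).
The vertices on cycles are {CS101, CS210, CS301, CS310, CS420, CS450, CS470} — 7 in total.

7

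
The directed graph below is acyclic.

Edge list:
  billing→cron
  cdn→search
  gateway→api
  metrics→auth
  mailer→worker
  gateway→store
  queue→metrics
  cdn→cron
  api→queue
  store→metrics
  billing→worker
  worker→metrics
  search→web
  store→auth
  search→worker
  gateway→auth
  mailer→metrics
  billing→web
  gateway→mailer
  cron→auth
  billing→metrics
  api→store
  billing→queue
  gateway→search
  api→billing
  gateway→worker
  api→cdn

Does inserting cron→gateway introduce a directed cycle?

Adding cron→gateway creates a cycle iff gateway can already reach cron.
Path from gateway: gateway → api → cdn → cron.
So gateway → … → cron → gateway is a cycle.

Yes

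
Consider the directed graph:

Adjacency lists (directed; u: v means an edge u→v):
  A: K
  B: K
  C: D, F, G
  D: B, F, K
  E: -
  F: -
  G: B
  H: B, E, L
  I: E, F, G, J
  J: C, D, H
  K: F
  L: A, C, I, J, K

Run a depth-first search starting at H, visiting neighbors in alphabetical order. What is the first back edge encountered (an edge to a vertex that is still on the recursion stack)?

J→H

DFS from H (visiting neighbors in alphabetical order); mark gray on enter, black on exit:
H gray
  B gray
    K gray
      F gray
      F black
    K black
  B black
  E gray
  E black
  L gray
    A gray
      A→K: K black — skip
    A black
    C gray
      D gray
        D→B: B black — skip
        D→F: F black — skip
        D→K: K black — skip
      D black
      C→F: F black — skip
      G gray
        G→B: B black — skip
      G black
    C black
    I gray
      I→E: E black — skip
      I→F: F black — skip
      I→G: G black — skip
      J gray
        J→C: C black — skip
        J→D: D black — skip
        J→H: H is gray → back edge
First back edge: J → H.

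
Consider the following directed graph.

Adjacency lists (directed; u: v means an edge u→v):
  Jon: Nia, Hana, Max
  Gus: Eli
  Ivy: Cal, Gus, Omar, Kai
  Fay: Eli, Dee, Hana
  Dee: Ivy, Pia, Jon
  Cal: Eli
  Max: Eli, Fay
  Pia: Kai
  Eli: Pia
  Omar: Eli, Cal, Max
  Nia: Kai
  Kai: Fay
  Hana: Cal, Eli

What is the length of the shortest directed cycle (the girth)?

For each vertex v, BFS finds the shortest path from v back to v.
The shortest such closed walk is Dee → Pia → Kai → Fay → Dee, length 4.

4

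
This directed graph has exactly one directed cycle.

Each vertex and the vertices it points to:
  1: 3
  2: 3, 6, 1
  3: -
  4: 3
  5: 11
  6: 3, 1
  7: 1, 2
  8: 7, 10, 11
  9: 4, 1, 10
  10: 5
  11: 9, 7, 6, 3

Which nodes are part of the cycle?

DFS with gray/black marking from 11:
11 gray
  9 gray
    4 gray
      3 gray
      3 black
    4 black
    1 gray
      1→3: 3 black — skip
    1 black
    10 gray
      5 gray
        5→11: 11 is gray → back edge
Back edge closes the cycle 11 → 9 → 10 → 5 → 11; its vertices are {5, 9, 10, 11}.

5, 9, 10, 11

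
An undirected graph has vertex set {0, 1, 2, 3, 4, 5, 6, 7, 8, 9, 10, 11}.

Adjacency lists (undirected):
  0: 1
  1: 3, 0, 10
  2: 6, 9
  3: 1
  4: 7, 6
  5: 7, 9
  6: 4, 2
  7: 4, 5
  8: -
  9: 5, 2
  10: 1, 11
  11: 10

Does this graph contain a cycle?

Yes

DFS, tracking each vertex's parent; an edge to a visited non-parent vertex closes a cycle.
Start from 6:
visit 6 (parent –)
  visit 4 (parent 6)
    visit 7 (parent 4)
      7–4: parent, skip
      visit 5 (parent 7)
        5–7: parent, skip
        visit 9 (parent 5)
          9–5: parent, skip
          visit 2 (parent 9)
            2–6: 6 visited and ≠ parent → cycle
Cycle: 6 – 4 – 7 – 5 – 9 – 2 – 6.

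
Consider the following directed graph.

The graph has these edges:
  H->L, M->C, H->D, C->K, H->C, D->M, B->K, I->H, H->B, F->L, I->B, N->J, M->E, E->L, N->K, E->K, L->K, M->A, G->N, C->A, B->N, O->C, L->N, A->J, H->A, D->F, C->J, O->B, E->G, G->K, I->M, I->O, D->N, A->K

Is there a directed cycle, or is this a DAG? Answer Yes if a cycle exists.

DFS with white/gray/black marking, starting from K:
K gray
K black
O gray
  B gray
    B→K: K black — skip
    N gray
      N→K: K black — skip
      J gray
      J black
    N black
  B black
  C gray
    C→J: J black — skip
    C→K: K black — skip
    A gray
      A→K: K black — skip
      A→J: J black — skip
    A black
  C black
O black
I gray
  I→O: O black — skip
  H gray
    D gray
      D→N: N black — skip
      F gray
        L gray
          L→N: N black — skip
          L→K: K black — skip
        L black
      F black
      M gray
        M→C: C black — skip
        M→A: A black — skip
        E gray
          E→K: K black — skip
          E→L: L black — skip
          G gray
            G→K: K black — skip
            G→N: N black — skip
          G black
        E black
      M black
    D black
    H→A: A black — skip
    H→C: C black — skip
    H→L: L black — skip
    H→B: B black — skip
  H black
  I→M: M black — skip
  I→B: B black — skip
I black
Every edge goes to a white or black vertex — no back edge, so the graph is acyclic.

No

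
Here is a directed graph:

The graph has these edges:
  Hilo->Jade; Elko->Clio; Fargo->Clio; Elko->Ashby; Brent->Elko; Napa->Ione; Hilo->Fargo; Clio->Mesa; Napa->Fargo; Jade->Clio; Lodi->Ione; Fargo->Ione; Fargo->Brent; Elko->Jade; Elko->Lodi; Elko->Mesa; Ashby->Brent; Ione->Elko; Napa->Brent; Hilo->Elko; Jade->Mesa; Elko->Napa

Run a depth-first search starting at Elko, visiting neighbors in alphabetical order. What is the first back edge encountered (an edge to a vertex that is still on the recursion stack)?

DFS from Elko (visiting neighbors in alphabetical order); mark gray on enter, black on exit:
Elko gray
  Ashby gray
    Brent gray
      Brent→Elko: Elko is gray → back edge
First back edge: Brent → Elko.

Brent→Elko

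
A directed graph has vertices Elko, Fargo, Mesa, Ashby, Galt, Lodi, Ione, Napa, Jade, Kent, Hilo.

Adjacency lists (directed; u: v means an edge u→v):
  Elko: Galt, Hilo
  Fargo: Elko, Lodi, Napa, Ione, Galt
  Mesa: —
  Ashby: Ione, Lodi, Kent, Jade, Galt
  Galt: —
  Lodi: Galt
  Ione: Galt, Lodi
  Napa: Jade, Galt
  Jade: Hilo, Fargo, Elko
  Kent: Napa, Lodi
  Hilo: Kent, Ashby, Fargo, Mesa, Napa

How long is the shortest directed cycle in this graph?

3

For each vertex v, BFS finds the shortest path from v back to v.
The shortest such closed walk is Hilo → Ashby → Jade → Hilo, length 3.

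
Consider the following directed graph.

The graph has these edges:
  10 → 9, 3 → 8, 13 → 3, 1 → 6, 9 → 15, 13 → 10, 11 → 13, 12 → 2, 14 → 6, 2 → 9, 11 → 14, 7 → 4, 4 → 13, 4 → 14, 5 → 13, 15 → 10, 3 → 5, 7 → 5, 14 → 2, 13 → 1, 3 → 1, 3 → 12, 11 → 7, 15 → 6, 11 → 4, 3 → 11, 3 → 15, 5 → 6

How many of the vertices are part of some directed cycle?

9

A vertex is on a directed cycle iff it belongs to a strongly connected component of size ≥ 2 (or has a self-loop).
The vertices on cycles are {3, 4, 5, 7, 9, 10, 11, 13, 15} — 9 in total.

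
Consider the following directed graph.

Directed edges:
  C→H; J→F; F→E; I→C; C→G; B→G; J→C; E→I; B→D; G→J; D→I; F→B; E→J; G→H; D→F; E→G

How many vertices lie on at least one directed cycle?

8

A vertex is on a directed cycle iff it belongs to a strongly connected component of size ≥ 2 (or has a self-loop).
The vertices on cycles are {B, C, D, E, F, G, I, J} — 8 in total.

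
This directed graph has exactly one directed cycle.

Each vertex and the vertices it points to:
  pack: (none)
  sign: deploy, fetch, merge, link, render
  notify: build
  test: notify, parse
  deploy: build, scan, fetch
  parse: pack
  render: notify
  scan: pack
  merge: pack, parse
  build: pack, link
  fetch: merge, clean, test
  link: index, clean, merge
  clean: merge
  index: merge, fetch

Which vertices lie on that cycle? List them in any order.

link, test, build, fetch, index, notify

DFS with gray/black marking from link:
link gray
  index gray
    merge gray
      pack gray
      pack black
      parse gray
        parse→pack: pack black — skip
      parse black
    merge black
    fetch gray
      fetch→merge: merge black — skip
      clean gray
        clean→merge: merge black — skip
      clean black
      test gray
        notify gray
          build gray
            build→pack: pack black — skip
            build→link: link is gray → back edge
Back edge closes the cycle link → index → fetch → test → notify → build → link; its vertices are {link, test, build, fetch, index, notify}.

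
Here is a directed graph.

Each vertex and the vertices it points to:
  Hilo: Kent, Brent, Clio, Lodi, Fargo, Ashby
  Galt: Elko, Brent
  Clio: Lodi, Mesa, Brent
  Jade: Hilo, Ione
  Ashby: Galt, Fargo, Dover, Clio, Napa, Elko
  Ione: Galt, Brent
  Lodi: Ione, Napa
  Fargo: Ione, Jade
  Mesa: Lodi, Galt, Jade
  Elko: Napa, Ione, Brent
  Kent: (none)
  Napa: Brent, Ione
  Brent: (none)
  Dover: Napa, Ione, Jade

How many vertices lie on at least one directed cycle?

11

A vertex is on a directed cycle iff it belongs to a strongly connected component of size ≥ 2 (or has a self-loop).
The vertices on cycles are {Clio, Elko, Galt, Hilo, Ione, Jade, Mesa, Napa, Ashby, Dover, Fargo} — 11 in total.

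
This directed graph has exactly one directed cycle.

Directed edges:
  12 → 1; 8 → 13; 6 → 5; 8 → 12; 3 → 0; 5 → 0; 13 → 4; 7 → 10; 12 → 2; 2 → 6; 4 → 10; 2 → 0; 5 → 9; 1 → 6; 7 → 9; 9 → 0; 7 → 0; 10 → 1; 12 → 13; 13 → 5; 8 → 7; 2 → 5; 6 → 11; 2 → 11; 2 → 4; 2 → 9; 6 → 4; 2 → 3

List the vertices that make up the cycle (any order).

DFS with gray/black marking from 1:
1 gray
  6 gray
    11 gray
    11 black
    5 gray
      9 gray
        0 gray
        0 black
      9 black
      5→0: 0 black — skip
    5 black
    4 gray
      10 gray
        10→1: 1 is gray → back edge
Back edge closes the cycle 1 → 6 → 4 → 10 → 1; its vertices are {1, 4, 6, 10}.

1, 4, 6, 10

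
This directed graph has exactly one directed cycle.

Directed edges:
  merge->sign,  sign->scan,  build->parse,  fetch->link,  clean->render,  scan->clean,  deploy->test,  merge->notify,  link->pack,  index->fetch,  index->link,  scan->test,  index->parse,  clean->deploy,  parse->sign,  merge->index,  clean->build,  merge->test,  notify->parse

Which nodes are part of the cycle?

scan, sign, build, clean, parse

DFS with gray/black marking from sign:
sign gray
  scan gray
    clean gray
      render gray
      render black
      deploy gray
        test gray
        test black
      deploy black
      build gray
        parse gray
          parse→sign: sign is gray → back edge
Back edge closes the cycle sign → scan → clean → build → parse → sign; its vertices are {scan, sign, build, clean, parse}.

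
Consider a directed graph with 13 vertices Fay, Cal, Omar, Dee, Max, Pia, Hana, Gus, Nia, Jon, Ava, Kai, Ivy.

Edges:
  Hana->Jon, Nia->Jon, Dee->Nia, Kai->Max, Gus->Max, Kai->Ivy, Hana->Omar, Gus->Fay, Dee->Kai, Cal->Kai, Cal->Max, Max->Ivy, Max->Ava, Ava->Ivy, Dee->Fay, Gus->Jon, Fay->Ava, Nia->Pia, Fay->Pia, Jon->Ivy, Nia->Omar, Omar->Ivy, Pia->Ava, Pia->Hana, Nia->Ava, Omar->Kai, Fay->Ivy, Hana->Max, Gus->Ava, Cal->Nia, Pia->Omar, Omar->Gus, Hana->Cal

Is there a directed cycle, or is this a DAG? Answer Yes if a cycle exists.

Yes

DFS with white/gray/black marking, starting from Hana:
Hana gray
  Max gray
    Ava gray
      Ivy gray
      Ivy black
    Ava black
    Max→Ivy: Ivy black — skip
  Max black
  Jon gray
    Jon→Ivy: Ivy black — skip
  Jon black
  Omar gray
    Kai gray
      Kai→Ivy: Ivy black — skip
      Kai→Max: Max black — skip
    Kai black
    Omar→Ivy: Ivy black — skip
    Gus gray
      Gus→Jon: Jon black — skip
      Gus→Ava: Ava black — skip
      Gus→Max: Max black — skip
      Fay gray
        Pia gray
          Pia→Hana: Hana is gray → back edge
Back edge found, so a cycle exists: Hana → Omar → Gus → Fay → Pia → Hana.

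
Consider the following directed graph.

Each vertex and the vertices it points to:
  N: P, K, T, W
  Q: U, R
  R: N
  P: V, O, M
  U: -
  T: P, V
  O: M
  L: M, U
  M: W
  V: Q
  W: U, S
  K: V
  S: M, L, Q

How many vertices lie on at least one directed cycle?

A vertex is on a directed cycle iff it belongs to a strongly connected component of size ≥ 2 (or has a self-loop).
The vertices on cycles are {K, L, M, N, O, P, Q, R, S, T, V, W} — 12 in total.

12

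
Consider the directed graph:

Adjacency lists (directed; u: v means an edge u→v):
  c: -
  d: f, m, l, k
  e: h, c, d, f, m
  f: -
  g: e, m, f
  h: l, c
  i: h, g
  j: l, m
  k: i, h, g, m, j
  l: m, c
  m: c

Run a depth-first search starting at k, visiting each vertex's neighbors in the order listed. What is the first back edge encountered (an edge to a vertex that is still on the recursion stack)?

d→k

DFS from k (visiting each vertex's neighbors in the order listed); mark gray on enter, black on exit:
k gray
  i gray
    h gray
      l gray
        m gray
          c gray
          c black
        m black
        l→c: c black — skip
      l black
      h→c: c black — skip
    h black
    g gray
      e gray
        e→h: h black — skip
        e→c: c black — skip
        d gray
          f gray
          f black
          d→m: m black — skip
          d→l: l black — skip
          d→k: k is gray → back edge
First back edge: d → k.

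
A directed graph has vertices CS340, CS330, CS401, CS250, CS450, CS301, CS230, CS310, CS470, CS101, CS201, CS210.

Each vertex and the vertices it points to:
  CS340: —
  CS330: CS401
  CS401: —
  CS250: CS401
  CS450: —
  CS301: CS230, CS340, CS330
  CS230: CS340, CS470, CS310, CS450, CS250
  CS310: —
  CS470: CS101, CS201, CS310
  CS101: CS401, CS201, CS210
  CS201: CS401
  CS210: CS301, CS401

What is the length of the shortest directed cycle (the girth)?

For each vertex v, BFS finds the shortest path from v back to v.
The shortest such closed walk is CS301 → CS230 → CS470 → CS101 → CS210 → CS301, length 5.

5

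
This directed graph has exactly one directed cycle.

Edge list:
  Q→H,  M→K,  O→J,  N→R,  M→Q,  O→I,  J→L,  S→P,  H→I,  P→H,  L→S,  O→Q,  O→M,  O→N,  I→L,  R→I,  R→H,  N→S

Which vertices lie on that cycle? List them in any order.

H, I, L, P, S

DFS with gray/black marking from L:
L gray
  S gray
    P gray
      H gray
        I gray
          I→L: L is gray → back edge
Back edge closes the cycle L → S → P → H → I → L; its vertices are {H, I, L, P, S}.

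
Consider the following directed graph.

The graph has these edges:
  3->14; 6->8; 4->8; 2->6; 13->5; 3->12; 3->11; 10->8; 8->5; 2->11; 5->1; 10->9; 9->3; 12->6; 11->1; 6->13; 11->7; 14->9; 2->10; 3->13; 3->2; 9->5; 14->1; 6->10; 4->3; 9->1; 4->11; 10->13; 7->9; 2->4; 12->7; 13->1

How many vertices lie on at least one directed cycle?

10

A vertex is on a directed cycle iff it belongs to a strongly connected component of size ≥ 2 (or has a self-loop).
The vertices on cycles are {2, 3, 4, 6, 7, 9, 10, 11, 12, 14} — 10 in total.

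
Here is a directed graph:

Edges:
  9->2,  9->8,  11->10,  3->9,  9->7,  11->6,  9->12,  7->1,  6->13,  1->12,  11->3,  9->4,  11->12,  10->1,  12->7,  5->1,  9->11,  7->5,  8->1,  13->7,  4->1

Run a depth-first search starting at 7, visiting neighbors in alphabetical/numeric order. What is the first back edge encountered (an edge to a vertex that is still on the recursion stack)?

12→7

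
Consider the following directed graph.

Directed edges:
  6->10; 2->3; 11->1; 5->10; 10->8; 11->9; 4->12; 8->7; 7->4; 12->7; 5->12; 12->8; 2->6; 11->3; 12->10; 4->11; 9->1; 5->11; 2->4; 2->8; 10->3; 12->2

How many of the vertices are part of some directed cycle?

7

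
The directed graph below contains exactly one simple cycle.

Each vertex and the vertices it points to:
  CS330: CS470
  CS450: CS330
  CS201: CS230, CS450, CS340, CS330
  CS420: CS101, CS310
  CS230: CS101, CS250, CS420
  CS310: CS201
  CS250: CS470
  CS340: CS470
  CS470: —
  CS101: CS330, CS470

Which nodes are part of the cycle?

DFS with gray/black marking from CS201:
CS201 gray
  CS230 gray
    CS101 gray
      CS330 gray
        CS470 gray
        CS470 black
      CS330 black
      CS101→CS470: CS470 black — skip
    CS101 black
    CS250 gray
      CS250→CS470: CS470 black — skip
    CS250 black
    CS420 gray
      CS420→CS101: CS101 black — skip
      CS310 gray
        CS310→CS201: CS201 is gray → back edge
Back edge closes the cycle CS201 → CS230 → CS420 → CS310 → CS201; its vertices are {CS201, CS230, CS310, CS420}.

CS201, CS230, CS310, CS420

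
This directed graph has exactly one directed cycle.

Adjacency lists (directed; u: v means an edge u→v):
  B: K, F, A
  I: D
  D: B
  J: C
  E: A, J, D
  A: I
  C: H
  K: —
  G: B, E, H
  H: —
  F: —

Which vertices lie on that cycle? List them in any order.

DFS with gray/black marking from B:
B gray
  K gray
  K black
  F gray
  F black
  A gray
    I gray
      D gray
        D→B: B is gray → back edge
Back edge closes the cycle B → A → I → D → B; its vertices are {A, B, D, I}.

A, B, D, I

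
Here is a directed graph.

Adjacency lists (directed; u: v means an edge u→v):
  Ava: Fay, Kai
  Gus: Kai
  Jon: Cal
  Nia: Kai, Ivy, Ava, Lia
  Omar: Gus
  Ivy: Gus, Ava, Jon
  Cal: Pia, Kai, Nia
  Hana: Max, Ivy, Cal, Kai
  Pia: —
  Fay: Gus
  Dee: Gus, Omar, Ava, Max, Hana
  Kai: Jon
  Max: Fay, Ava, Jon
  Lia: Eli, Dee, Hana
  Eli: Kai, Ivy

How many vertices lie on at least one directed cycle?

14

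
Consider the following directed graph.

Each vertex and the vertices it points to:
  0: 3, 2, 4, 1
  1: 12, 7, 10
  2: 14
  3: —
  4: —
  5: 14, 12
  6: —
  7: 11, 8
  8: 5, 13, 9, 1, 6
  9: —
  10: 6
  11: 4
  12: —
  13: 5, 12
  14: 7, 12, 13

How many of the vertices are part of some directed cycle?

6

A vertex is on a directed cycle iff it belongs to a strongly connected component of size ≥ 2 (or has a self-loop).
The vertices on cycles are {1, 5, 7, 8, 13, 14} — 6 in total.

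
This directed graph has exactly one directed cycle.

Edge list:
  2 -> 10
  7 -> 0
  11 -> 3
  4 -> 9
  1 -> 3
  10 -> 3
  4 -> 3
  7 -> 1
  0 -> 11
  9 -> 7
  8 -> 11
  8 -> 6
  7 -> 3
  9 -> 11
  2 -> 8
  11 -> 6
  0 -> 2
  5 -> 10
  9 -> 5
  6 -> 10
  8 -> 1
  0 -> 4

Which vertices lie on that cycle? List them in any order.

DFS with gray/black marking from 4:
4 gray
  3 gray
  3 black
  9 gray
    11 gray
      11→3: 3 black — skip
      6 gray
        10 gray
          10→3: 3 black — skip
        10 black
      6 black
    11 black
    5 gray
      5→10: 10 black — skip
    5 black
    7 gray
      7→3: 3 black — skip
      0 gray
        0→11: 11 black — skip
        0→4: 4 is gray → back edge
Back edge closes the cycle 4 → 9 → 7 → 0 → 4; its vertices are {0, 4, 7, 9}.

0, 4, 7, 9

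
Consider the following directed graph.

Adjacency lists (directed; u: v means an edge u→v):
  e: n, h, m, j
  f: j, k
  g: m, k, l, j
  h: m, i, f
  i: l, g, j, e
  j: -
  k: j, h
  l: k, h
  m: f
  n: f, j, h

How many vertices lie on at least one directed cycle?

A vertex is on a directed cycle iff it belongs to a strongly connected component of size ≥ 2 (or has a self-loop).
The vertices on cycles are {e, f, g, h, i, k, l, m, n} — 9 in total.

9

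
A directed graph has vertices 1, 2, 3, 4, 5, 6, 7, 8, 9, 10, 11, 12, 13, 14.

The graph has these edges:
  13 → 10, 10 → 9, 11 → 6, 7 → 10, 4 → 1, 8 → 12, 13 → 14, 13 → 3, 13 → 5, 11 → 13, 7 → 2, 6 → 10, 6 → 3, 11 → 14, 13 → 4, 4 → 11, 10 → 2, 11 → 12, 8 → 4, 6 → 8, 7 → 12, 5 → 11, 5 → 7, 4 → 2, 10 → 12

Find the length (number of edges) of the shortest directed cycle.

3

For each vertex v, BFS finds the shortest path from v back to v.
The shortest such closed walk is 11 → 13 → 4 → 11, length 3.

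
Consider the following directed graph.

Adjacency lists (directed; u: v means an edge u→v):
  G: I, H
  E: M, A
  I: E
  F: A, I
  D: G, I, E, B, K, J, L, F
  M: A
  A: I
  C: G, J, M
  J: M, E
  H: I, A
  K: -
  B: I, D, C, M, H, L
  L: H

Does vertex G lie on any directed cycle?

G lies on a cycle iff there is a path from G back to itself.
Exploring from G, it never reaches itself; equivalently, its strongly connected component is a singleton.

No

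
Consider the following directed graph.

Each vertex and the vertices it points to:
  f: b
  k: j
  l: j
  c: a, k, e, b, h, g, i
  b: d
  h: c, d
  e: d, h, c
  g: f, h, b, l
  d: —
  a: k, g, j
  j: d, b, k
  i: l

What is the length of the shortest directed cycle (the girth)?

2

For each vertex v, BFS finds the shortest path from v back to v.
The shortest such closed walk is c → h → c, length 2.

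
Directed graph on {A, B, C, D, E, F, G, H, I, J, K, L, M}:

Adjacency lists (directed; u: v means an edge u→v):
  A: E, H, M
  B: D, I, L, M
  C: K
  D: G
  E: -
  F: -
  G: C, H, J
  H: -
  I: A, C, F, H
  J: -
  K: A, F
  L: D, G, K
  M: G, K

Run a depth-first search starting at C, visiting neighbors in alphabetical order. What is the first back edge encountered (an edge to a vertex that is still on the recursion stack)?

G->C

DFS from C (visiting neighbors in alphabetical order); mark gray on enter, black on exit:
C gray
  K gray
    A gray
      E gray
      E black
      H gray
      H black
      M gray
        G gray
          G→C: C is gray → back edge
First back edge: G → C.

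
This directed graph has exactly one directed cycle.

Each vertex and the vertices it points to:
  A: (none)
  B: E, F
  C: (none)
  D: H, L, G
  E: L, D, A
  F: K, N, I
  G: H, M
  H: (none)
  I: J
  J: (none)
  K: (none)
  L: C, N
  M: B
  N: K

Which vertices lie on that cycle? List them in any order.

B, D, E, G, M

DFS with gray/black marking from B:
B gray
  E gray
    L gray
      C gray
      C black
      N gray
        K gray
        K black
      N black
    L black
    D gray
      H gray
      H black
      D→L: L black — skip
      G gray
        G→H: H black — skip
        M gray
          M→B: B is gray → back edge
Back edge closes the cycle B → E → D → G → M → B; its vertices are {B, D, E, G, M}.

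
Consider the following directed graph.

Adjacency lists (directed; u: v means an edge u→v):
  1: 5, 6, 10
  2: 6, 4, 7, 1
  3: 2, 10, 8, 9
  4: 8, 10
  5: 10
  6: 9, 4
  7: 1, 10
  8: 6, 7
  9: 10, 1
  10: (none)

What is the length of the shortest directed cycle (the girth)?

3

For each vertex v, BFS finds the shortest path from v back to v.
The shortest such closed walk is 8 → 6 → 4 → 8, length 3.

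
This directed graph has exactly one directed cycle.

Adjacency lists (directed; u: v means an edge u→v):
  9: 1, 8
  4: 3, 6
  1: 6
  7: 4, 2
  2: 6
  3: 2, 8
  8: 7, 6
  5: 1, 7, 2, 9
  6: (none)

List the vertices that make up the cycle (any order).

3, 4, 7, 8

DFS with gray/black marking from 7:
7 gray
  4 gray
    3 gray
      2 gray
        6 gray
        6 black
      2 black
      8 gray
        8→7: 7 is gray → back edge
Back edge closes the cycle 7 → 4 → 3 → 8 → 7; its vertices are {3, 4, 7, 8}.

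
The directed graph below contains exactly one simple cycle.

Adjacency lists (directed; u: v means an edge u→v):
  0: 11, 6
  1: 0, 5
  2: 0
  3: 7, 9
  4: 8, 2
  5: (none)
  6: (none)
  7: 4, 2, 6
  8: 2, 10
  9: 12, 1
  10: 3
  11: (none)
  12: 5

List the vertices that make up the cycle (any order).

DFS with gray/black marking from 3:
3 gray
  7 gray
    4 gray
      8 gray
        2 gray
          0 gray
            11 gray
            11 black
            6 gray
            6 black
          0 black
        2 black
        10 gray
          10→3: 3 is gray → back edge
Back edge closes the cycle 3 → 7 → 4 → 8 → 10 → 3; its vertices are {3, 4, 7, 8, 10}.

3, 4, 7, 8, 10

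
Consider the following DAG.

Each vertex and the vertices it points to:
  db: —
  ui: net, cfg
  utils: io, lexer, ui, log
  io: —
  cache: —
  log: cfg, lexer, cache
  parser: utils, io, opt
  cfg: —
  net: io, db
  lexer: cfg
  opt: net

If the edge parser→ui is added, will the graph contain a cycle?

No

Adding parser→ui creates a cycle iff ui can already reach parser.
Explore from ui: no path reaches parser. The graph stays acyclic.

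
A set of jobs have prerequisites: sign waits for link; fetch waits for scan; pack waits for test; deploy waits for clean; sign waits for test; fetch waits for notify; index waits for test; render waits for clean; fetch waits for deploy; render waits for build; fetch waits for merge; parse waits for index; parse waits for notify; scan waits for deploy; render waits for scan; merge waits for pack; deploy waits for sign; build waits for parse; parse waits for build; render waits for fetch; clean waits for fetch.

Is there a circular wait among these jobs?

DFS with white/gray/black marking, starting from link:
link gray
link black
test gray
test black
index gray
  index→test: test black — skip
index black
merge gray
  pack gray
    pack→test: test black — skip
  pack black
merge black
sign gray
  sign→link: link black — skip
  sign→test: test black — skip
sign black
scan gray
  deploy gray
    deploy→sign: sign black — skip
    clean gray
      fetch gray
        fetch→scan: scan is gray → back edge
Back edge found, so a cycle exists: scan → deploy → clean → fetch → scan.

Yes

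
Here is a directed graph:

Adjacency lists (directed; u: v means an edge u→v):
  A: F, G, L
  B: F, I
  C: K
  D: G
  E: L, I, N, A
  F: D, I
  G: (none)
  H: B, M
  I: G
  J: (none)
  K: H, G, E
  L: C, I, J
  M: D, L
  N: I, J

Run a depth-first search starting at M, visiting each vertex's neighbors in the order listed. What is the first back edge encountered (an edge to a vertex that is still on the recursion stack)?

H→M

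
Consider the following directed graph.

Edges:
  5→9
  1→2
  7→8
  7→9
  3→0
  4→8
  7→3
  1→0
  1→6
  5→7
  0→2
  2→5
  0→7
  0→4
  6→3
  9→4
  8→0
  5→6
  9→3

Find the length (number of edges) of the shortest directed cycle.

3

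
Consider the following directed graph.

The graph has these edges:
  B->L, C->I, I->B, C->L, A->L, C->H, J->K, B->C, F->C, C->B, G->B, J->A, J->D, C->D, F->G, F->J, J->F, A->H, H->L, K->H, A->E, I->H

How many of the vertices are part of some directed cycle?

A vertex is on a directed cycle iff it belongs to a strongly connected component of size ≥ 2 (or has a self-loop).
The vertices on cycles are {B, C, F, I, J} — 5 in total.

5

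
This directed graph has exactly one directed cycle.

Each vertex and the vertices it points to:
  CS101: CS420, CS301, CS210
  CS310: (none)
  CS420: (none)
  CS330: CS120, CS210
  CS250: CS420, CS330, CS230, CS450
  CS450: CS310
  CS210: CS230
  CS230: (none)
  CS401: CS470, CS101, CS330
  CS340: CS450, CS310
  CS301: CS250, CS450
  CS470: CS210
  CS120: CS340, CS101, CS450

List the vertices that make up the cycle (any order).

CS101, CS120, CS250, CS301, CS330

DFS with gray/black marking from CS330:
CS330 gray
  CS120 gray
    CS340 gray
      CS450 gray
        CS310 gray
        CS310 black
      CS450 black
      CS340→CS310: CS310 black — skip
    CS340 black
    CS101 gray
      CS420 gray
      CS420 black
      CS301 gray
        CS250 gray
          CS250→CS420: CS420 black — skip
          CS250→CS330: CS330 is gray → back edge
Back edge closes the cycle CS330 → CS120 → CS101 → CS301 → CS250 → CS330; its vertices are {CS101, CS120, CS250, CS301, CS330}.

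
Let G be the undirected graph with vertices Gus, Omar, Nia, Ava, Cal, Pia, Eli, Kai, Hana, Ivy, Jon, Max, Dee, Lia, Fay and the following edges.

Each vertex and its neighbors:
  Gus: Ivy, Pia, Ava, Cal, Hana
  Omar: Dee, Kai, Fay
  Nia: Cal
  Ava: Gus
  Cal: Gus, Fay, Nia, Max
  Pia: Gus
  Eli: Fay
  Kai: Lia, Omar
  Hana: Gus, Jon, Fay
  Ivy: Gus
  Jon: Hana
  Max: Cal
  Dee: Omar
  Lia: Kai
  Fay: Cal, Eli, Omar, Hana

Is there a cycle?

Yes

DFS, tracking each vertex's parent; an edge to a visited non-parent vertex closes a cycle.
Start from Gus:
visit Gus (parent –)
  visit Ivy (parent Gus)
    Ivy–Gus: parent, skip
  visit Pia (parent Gus)
    Pia–Gus: parent, skip
  visit Ava (parent Gus)
    Ava–Gus: parent, skip
  visit Cal (parent Gus)
    Cal–Gus: parent, skip
    visit Fay (parent Cal)
      Fay–Cal: parent, skip
      visit Eli (parent Fay)
        Eli–Fay: parent, skip
      visit Omar (parent Fay)
        visit Dee (parent Omar)
          Dee–Omar: parent, skip
        visit Kai (parent Omar)
          visit Lia (parent Kai)
            Lia–Kai: parent, skip
          Kai–Omar: parent, skip
        Omar–Fay: parent, skip
      visit Hana (parent Fay)
        Hana–Gus: Gus visited and ≠ parent → cycle
Cycle: Gus – Cal – Fay – Hana – Gus.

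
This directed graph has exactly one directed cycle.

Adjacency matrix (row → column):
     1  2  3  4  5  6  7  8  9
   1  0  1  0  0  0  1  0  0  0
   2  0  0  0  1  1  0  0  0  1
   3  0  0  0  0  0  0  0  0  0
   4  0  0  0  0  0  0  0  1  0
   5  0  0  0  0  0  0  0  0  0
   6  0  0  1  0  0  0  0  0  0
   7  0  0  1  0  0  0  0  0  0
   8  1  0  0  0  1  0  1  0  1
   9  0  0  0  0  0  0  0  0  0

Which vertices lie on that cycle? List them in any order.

1, 2, 4, 8

DFS with gray/black marking from 4:
4 gray
  8 gray
    9 gray
    9 black
    7 gray
      3 gray
      3 black
    7 black
    5 gray
    5 black
    1 gray
      2 gray
        2→4: 4 is gray → back edge
Back edge closes the cycle 4 → 8 → 1 → 2 → 4; its vertices are {1, 2, 4, 8}.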